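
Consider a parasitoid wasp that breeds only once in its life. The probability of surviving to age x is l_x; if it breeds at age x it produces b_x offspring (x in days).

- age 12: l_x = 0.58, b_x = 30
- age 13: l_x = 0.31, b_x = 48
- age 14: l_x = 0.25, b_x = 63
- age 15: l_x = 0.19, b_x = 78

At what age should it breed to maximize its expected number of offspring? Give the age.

12

Expected offspring if breeding at age x = l_x × b_x:
  age 12: 0.58 × 30 = 17.400
  age 13: 0.31 × 48 = 14.880
  age 14: 0.25 × 63 = 15.750
  age 15: 0.19 × 78 = 14.820
Maximum at age 12 (17.400).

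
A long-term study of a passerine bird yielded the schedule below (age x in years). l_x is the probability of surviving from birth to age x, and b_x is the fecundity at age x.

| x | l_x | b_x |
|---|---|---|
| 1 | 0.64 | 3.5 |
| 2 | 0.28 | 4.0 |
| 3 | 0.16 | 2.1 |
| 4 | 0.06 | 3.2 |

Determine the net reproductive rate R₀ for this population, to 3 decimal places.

3.888

R₀ = Σ l_x b_x:
  age 1: 0.64 × 3.5 = 2.2400
  age 2: 0.28 × 4.0 = 1.1200
  age 3: 0.16 × 2.1 = 0.3360
  age 4: 0.06 × 3.2 = 0.1920
R₀ = 2.2400 + 1.1200 + 0.3360 + 0.1920 = 3.8880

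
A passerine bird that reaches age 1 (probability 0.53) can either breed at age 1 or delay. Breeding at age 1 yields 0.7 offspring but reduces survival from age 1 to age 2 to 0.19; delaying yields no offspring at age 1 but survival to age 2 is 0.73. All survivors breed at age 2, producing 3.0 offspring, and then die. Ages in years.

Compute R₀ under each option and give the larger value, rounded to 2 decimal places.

breed at age 1: R₀ = 0.53 × (0.7 + 0.19 × 3.0) = 0.53 × 1.2700 = 0.6731
delay to age 2: R₀ = 0.53 × (0.73 × 3.0) = 0.53 × 2.1900 = 1.1607
Higher: delay to age 2 (1.1607).

1.16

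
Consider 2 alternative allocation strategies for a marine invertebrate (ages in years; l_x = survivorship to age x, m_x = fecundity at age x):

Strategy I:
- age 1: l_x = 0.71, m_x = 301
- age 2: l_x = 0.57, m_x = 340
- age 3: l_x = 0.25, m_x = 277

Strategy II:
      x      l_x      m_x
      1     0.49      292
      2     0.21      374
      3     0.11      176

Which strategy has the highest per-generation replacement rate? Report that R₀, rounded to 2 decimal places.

476.76

Strategy I: R₀ = 0.71×301 + 0.57×340 + 0.25×277 = 476.7600
Strategy II: R₀ = 0.49×292 + 0.21×374 + 0.11×176 = 240.9800
Highest R₀: strategy I with 476.7600.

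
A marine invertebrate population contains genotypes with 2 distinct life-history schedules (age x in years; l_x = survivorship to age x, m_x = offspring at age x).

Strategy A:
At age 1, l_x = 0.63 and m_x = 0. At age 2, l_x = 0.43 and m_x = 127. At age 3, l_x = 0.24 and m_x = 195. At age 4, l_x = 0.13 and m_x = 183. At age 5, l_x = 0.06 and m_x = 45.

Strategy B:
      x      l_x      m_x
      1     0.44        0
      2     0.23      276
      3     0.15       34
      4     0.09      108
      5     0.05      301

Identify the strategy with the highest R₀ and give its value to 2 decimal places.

127.90

Strategy A: R₀ = 0.63×0 + 0.43×127 + 0.24×195 + 0.13×183 + 0.06×45 = 127.9000
Strategy B: R₀ = 0.44×0 + 0.23×276 + 0.15×34 + 0.09×108 + 0.05×301 = 93.3500
Highest R₀: strategy A with 127.9000.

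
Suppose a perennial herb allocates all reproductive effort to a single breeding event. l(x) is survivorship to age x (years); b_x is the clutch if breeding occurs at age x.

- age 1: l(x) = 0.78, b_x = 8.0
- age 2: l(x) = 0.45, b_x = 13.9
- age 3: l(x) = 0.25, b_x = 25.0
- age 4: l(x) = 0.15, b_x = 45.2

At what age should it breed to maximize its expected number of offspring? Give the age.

4

Expected offspring if breeding at age x = l(x) × b_x:
  age 1: 0.78 × 8.0 = 6.240
  age 2: 0.45 × 13.9 = 6.255
  age 3: 0.25 × 25.0 = 6.250
  age 4: 0.15 × 45.2 = 6.780
Maximum at age 4 (6.780).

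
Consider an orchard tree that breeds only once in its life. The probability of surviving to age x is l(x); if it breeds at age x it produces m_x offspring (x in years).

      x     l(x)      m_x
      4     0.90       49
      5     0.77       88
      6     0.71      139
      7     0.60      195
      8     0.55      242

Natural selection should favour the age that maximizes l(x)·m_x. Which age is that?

8

Expected offspring if breeding at age x = l(x) × m_x:
  age 4: 0.90 × 49 = 44.100
  age 5: 0.77 × 88 = 67.760
  age 6: 0.71 × 139 = 98.690
  age 7: 0.60 × 195 = 117.000
  age 8: 0.55 × 242 = 133.100
Maximum at age 8 (133.100).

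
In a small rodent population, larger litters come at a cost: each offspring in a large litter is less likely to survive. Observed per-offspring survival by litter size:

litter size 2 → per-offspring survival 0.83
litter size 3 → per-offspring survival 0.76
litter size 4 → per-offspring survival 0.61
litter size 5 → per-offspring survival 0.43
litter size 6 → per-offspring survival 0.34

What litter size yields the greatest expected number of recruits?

Expected recruits = c × s(c):
  c=2: 2 × 0.83 = 1.660
  c=3: 3 × 0.76 = 2.280
  c=4: 4 × 0.61 = 2.440
  c=5: 5 × 0.43 = 2.150
  c=6: 6 × 0.34 = 2.040
Maximum at c = 4 (2.440 recruits).

4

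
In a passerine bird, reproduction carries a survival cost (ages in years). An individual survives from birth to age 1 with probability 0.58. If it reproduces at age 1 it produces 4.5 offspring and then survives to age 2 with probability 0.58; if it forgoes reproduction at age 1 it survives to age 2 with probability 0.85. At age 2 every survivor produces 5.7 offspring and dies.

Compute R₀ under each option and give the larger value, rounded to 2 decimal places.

4.53

breed at age 1: R₀ = 0.58 × (4.5 + 0.58 × 5.7) = 0.58 × 7.8060 = 4.5275
delay to age 2: R₀ = 0.58 × (0.85 × 5.7) = 0.58 × 4.8450 = 2.8101
Higher: breed at age 1 (4.5275).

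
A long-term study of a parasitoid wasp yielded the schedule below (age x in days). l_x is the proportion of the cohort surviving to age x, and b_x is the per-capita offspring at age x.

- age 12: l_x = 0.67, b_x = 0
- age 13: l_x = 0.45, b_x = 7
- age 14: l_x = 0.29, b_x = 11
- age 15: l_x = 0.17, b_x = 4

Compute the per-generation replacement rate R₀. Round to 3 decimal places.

7.020

R₀ = Σ l_x b_x:
  age 12: 0.67 × 0 = 0.0000
  age 13: 0.45 × 7 = 3.1500
  age 14: 0.29 × 11 = 3.1900
  age 15: 0.17 × 4 = 0.6800
R₀ = 0.0000 + 3.1500 + 3.1900 + 0.6800 = 7.0200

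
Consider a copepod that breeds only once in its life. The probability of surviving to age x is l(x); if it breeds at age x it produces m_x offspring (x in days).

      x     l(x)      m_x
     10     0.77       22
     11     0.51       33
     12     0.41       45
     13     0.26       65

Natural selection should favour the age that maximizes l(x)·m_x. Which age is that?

12

Expected offspring if breeding at age x = l(x) × m_x:
  age 10: 0.77 × 22 = 16.940
  age 11: 0.51 × 33 = 16.830
  age 12: 0.41 × 45 = 18.450
  age 13: 0.26 × 65 = 16.900
Maximum at age 12 (18.450).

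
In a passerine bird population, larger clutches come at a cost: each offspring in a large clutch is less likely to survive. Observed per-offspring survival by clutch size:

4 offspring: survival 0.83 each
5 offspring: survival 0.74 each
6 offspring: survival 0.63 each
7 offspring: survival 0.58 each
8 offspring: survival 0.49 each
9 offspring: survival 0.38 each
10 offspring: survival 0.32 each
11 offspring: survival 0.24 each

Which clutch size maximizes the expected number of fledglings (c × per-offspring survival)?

7

Expected fledglings = c × s(c):
  c=4: 4 × 0.83 = 3.320
  c=5: 5 × 0.74 = 3.700
  c=6: 6 × 0.63 = 3.780
  c=7: 7 × 0.58 = 4.060
  c=8: 8 × 0.49 = 3.920
  c=9: 9 × 0.38 = 3.420
  c=10: 10 × 0.32 = 3.200
  c=11: 11 × 0.24 = 2.640
Maximum at c = 7 (4.060 fledglings).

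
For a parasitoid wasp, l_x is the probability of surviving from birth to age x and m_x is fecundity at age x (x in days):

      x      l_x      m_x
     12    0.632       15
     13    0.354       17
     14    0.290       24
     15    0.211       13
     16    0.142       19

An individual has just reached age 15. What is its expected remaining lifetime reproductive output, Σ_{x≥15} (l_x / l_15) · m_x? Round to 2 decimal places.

l_15 = 0.211. Conditional survival from age 15 to x is l_x / l_15.
  x=15: (0.211/0.211) × 13 = 13.0000
  x=16: (0.142/0.211) × 19 = 12.7867
Sum = 13.0000 + 12.7867 = 25.7867

25.79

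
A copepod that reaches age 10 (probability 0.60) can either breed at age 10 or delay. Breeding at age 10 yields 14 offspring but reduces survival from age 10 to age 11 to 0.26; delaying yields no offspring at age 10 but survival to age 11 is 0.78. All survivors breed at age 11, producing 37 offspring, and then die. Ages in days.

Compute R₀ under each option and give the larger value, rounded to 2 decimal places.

17.32

breed at age 10: R₀ = 0.60 × (14 + 0.26 × 37) = 0.60 × 23.6200 = 14.1720
delay to age 11: R₀ = 0.60 × (0.78 × 37) = 0.60 × 28.8600 = 17.3160
Higher: delay to age 11 (17.3160).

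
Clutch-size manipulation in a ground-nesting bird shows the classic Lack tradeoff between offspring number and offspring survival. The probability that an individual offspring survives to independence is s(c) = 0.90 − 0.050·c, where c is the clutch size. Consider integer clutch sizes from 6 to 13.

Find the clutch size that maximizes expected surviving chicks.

9

Expected surviving chicks = c × s(c):
  c=6: 6 × 0.600 = 3.600
  c=7: 7 × 0.550 = 3.850
  c=8: 8 × 0.500 = 4.000
  c=9: 9 × 0.450 = 4.050
  c=10: 10 × 0.400 = 4.000
  c=11: 11 × 0.350 = 3.850
  c=12: 12 × 0.300 = 3.600
  c=13: 13 × 0.250 = 3.250
Maximum at c = 9 (4.050 surviving chicks).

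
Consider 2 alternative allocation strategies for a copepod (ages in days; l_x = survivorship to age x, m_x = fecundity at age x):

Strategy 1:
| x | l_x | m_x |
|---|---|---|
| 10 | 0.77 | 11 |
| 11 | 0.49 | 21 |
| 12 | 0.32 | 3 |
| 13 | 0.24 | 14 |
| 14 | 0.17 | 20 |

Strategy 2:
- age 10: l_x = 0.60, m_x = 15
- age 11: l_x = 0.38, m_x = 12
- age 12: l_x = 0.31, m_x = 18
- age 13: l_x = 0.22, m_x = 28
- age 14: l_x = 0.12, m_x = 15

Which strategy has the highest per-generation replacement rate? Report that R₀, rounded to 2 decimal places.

Strategy 1: R₀ = 0.77×11 + 0.49×21 + 0.32×3 + 0.24×14 + 0.17×20 = 26.4800
Strategy 2: R₀ = 0.60×15 + 0.38×12 + 0.31×18 + 0.22×28 + 0.12×15 = 27.1000
Highest R₀: strategy 2 with 27.1000.

27.10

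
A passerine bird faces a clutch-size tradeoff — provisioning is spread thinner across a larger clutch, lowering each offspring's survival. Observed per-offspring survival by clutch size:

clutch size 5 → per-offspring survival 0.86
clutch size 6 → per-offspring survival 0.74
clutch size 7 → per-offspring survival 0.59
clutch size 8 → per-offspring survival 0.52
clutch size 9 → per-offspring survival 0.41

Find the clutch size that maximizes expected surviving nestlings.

6

Expected surviving nestlings = c × s(c):
  c=5: 5 × 0.86 = 4.300
  c=6: 6 × 0.74 = 4.440
  c=7: 7 × 0.59 = 4.130
  c=8: 8 × 0.52 = 4.160
  c=9: 9 × 0.41 = 3.690
Maximum at c = 6 (4.440 surviving nestlings).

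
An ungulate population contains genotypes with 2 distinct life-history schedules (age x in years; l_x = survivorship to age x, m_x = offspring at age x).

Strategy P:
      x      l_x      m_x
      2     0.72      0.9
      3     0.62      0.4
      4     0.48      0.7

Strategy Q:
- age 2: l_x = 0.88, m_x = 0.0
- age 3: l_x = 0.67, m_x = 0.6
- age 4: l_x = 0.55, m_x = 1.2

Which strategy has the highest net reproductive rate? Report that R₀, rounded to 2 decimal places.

Strategy P: R₀ = 0.72×0.9 + 0.62×0.4 + 0.48×0.7 = 1.2320
Strategy Q: R₀ = 0.88×0.0 + 0.67×0.6 + 0.55×1.2 = 1.0620
Highest R₀: strategy P with 1.2320.

1.23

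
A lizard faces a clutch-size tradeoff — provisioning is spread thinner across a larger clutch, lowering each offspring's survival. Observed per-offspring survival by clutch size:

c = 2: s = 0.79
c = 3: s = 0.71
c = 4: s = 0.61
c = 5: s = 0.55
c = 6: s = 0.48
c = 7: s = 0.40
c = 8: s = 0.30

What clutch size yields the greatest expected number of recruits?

Expected recruits = c × s(c):
  c=2: 2 × 0.79 = 1.580
  c=3: 3 × 0.71 = 2.130
  c=4: 4 × 0.61 = 2.440
  c=5: 5 × 0.55 = 2.750
  c=6: 6 × 0.48 = 2.880
  c=7: 7 × 0.40 = 2.800
  c=8: 8 × 0.30 = 2.400
Maximum at c = 6 (2.880 recruits).

6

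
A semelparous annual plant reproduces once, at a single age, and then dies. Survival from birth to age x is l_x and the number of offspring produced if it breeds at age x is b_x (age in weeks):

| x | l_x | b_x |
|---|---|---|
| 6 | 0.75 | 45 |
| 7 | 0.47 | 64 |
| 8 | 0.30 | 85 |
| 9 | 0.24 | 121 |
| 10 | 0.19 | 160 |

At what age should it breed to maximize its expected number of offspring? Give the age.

Expected offspring if breeding at age x = l_x × b_x:
  age 6: 0.75 × 45 = 33.750
  age 7: 0.47 × 64 = 30.080
  age 8: 0.30 × 85 = 25.500
  age 9: 0.24 × 121 = 29.040
  age 10: 0.19 × 160 = 30.400
Maximum at age 6 (33.750).

6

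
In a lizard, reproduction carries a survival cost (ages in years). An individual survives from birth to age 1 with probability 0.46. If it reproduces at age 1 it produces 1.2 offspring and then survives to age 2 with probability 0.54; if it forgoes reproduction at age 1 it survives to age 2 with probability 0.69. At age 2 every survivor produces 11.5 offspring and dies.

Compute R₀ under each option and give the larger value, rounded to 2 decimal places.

breed at age 1: R₀ = 0.46 × (1.2 + 0.54 × 11.5) = 0.46 × 7.4100 = 3.4086
delay to age 2: R₀ = 0.46 × (0.69 × 11.5) = 0.46 × 7.9350 = 3.6501
Higher: delay to age 2 (3.6501).

3.65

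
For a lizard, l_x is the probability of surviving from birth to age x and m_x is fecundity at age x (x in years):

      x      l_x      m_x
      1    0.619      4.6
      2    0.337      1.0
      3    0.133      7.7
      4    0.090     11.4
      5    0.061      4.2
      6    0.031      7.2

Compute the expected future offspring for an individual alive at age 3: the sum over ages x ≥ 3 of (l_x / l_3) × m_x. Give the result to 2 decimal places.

l_3 = 0.133. Conditional survival from age 3 to x is l_x / l_3.
  x=3: (0.133/0.133) × 7.7 = 7.7000
  x=4: (0.090/0.133) × 11.4 = 7.7143
  x=5: (0.061/0.133) × 4.2 = 1.9263
  x=6: (0.031/0.133) × 7.2 = 1.6782
Sum = 7.7000 + 7.7143 + 1.9263 + 1.6782 = 19.0188

19.02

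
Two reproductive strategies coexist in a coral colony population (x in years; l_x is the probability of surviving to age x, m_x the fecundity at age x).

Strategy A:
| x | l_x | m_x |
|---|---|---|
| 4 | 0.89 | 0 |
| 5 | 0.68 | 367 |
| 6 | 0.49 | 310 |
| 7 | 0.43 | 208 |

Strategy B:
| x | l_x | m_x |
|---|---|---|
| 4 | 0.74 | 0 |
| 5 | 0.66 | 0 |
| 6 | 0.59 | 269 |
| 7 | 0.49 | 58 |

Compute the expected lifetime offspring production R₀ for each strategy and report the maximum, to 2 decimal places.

Strategy A: R₀ = 0.89×0 + 0.68×367 + 0.49×310 + 0.43×208 = 490.9000
Strategy B: R₀ = 0.74×0 + 0.66×0 + 0.59×269 + 0.49×58 = 187.1300
Highest R₀: strategy A with 490.9000.

490.90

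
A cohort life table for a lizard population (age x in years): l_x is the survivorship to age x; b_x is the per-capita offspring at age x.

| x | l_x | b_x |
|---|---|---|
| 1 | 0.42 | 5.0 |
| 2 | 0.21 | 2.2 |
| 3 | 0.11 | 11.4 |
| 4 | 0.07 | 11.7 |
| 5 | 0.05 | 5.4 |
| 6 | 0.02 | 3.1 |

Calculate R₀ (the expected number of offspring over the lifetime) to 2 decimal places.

R₀ = Σ l_x b_x:
  age 1: 0.42 × 5.0 = 2.1000
  age 2: 0.21 × 2.2 = 0.4620
  age 3: 0.11 × 11.4 = 1.2540
  age 4: 0.07 × 11.7 = 0.8190
  age 5: 0.05 × 5.4 = 0.2700
  age 6: 0.02 × 3.1 = 0.0620
R₀ = 2.1000 + 0.4620 + 1.2540 + 0.8190 + 0.2700 + 0.0620 = 4.9670

4.97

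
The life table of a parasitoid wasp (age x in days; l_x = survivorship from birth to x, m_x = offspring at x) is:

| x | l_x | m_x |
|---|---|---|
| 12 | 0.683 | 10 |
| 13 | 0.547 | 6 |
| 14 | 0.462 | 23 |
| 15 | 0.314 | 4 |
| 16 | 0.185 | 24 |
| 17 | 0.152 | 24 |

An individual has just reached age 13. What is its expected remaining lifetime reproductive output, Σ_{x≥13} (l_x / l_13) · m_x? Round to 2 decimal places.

l_13 = 0.547. Conditional survival from age 13 to x is l_x / l_13.
  x=13: (0.547/0.547) × 6 = 6.0000
  x=14: (0.462/0.547) × 23 = 19.4260
  x=15: (0.314/0.547) × 4 = 2.2962
  x=16: (0.185/0.547) × 24 = 8.1170
  x=17: (0.152/0.547) × 24 = 6.6691
Sum = 6.0000 + 19.4260 + 2.2962 + 8.1170 + 6.6691 = 42.5082

42.51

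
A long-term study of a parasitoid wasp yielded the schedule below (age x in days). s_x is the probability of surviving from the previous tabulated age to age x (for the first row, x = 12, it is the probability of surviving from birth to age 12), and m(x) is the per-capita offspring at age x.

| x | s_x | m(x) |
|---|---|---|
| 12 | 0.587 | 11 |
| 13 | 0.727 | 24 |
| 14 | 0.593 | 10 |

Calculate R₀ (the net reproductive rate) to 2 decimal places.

Survivorship from birth: l_x = s_12·s_13·…·s_x.
  l_12 = 0.58700
  l_13 = 0.42675
  l_14 = 0.25306
R₀ = Σ l_x m(x):
  age 12: 0.58700 × 11 = 6.4570
  age 13: 0.42675 × 24 = 10.2420
  age 14: 0.25306 × 10 = 2.5306
R₀ = 6.4570 + 10.2420 + 2.5306 = 19.2296

19.23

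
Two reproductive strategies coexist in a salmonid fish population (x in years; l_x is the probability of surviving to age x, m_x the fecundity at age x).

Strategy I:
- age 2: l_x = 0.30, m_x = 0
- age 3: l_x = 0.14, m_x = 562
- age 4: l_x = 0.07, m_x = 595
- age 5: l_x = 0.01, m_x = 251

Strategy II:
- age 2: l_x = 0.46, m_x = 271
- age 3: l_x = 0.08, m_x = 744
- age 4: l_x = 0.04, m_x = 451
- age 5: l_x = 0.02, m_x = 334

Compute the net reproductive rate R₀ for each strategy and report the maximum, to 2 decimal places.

Strategy I: R₀ = 0.30×0 + 0.14×562 + 0.07×595 + 0.01×251 = 122.8400
Strategy II: R₀ = 0.46×271 + 0.08×744 + 0.04×451 + 0.02×334 = 208.9000
Highest R₀: strategy II with 208.9000.

208.90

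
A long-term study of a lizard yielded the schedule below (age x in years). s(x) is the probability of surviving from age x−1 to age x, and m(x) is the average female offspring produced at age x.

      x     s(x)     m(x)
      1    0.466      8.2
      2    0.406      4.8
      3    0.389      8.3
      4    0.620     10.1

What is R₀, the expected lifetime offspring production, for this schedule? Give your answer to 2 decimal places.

Survivorship from birth: l_x = s_1·s_2·…·s_x.
  l_1 = 0.46600
  l_2 = 0.18920
  l_3 = 0.07360
  l_4 = 0.04563
R₀ = Σ l_x m(x):
  age 1: 0.46600 × 8.2 = 3.8212
  age 2: 0.18920 × 4.8 = 0.9082
  age 3: 0.07360 × 8.3 = 0.6109
  age 4: 0.04563 × 10.1 = 0.4609
R₀ = 3.8212 + 0.9082 + 0.6109 + 0.4609 = 5.8011

5.80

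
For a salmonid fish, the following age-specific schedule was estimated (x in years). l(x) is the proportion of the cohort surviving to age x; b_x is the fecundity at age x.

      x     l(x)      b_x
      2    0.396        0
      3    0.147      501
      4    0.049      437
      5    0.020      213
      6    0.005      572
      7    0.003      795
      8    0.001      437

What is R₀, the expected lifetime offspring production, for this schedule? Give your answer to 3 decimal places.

105.002

R₀ = Σ l(x) b_x:
  age 2: 0.396 × 0 = 0.0000
  age 3: 0.147 × 501 = 73.6470
  age 4: 0.049 × 437 = 21.4130
  age 5: 0.020 × 213 = 4.2600
  age 6: 0.005 × 572 = 2.8600
  age 7: 0.003 × 795 = 2.3850
  age 8: 0.001 × 437 = 0.4370
R₀ = 0.0000 + 73.6470 + 21.4130 + 4.2600 + 2.8600 + 2.3850 + 0.4370 = 105.0020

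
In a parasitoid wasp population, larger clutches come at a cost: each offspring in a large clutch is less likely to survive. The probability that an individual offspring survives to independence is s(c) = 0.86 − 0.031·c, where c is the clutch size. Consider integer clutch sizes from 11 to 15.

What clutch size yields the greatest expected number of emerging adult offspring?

Expected emerging adult offspring = c × s(c):
  c=11: 11 × 0.519 = 5.709
  c=12: 12 × 0.488 = 5.856
  c=13: 13 × 0.457 = 5.941
  c=14: 14 × 0.426 = 5.964
  c=15: 15 × 0.395 = 5.925
Maximum at c = 14 (5.964 emerging adult offspring).

14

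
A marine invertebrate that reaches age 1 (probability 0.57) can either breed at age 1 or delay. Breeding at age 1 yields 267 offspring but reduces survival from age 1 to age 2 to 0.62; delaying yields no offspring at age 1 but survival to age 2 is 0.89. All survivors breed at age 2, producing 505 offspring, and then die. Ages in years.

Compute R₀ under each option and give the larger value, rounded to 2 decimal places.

330.66

breed at age 1: R₀ = 0.57 × (267 + 0.62 × 505) = 0.57 × 580.1000 = 330.6570
delay to age 2: R₀ = 0.57 × (0.89 × 505) = 0.57 × 449.4500 = 256.1865
Higher: breed at age 1 (330.6570).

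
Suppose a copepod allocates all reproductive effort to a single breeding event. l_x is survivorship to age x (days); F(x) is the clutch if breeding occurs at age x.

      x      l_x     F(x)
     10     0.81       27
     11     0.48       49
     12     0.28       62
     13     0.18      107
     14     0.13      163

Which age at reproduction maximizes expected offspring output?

Expected offspring if breeding at age x = l_x × F(x):
  age 10: 0.81 × 27 = 21.870
  age 11: 0.48 × 49 = 23.520
  age 12: 0.28 × 62 = 17.360
  age 13: 0.18 × 107 = 19.260
  age 14: 0.13 × 163 = 21.190
Maximum at age 11 (23.520).

11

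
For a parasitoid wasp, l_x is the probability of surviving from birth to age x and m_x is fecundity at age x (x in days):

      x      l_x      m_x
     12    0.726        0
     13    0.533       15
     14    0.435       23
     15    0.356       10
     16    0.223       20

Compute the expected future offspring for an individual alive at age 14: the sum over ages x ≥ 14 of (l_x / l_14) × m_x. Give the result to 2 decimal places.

l_14 = 0.435. Conditional survival from age 14 to x is l_x / l_14.
  x=14: (0.435/0.435) × 23 = 23.0000
  x=15: (0.356/0.435) × 10 = 8.1839
  x=16: (0.223/0.435) × 20 = 10.2529
Sum = 23.0000 + 8.1839 + 10.2529 = 41.4368

41.44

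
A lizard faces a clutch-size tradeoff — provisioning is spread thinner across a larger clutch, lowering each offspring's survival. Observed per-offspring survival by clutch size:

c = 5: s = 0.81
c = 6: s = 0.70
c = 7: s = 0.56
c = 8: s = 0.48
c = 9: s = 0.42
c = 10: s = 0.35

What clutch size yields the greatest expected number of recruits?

Expected recruits = c × s(c):
  c=5: 5 × 0.81 = 4.050
  c=6: 6 × 0.70 = 4.200
  c=7: 7 × 0.56 = 3.920
  c=8: 8 × 0.48 = 3.840
  c=9: 9 × 0.42 = 3.780
  c=10: 10 × 0.35 = 3.500
Maximum at c = 6 (4.200 recruits).

6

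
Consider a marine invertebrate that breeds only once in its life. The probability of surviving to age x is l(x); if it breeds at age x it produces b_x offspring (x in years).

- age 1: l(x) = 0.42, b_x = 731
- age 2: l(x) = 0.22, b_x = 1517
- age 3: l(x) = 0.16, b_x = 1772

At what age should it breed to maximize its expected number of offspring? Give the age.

Expected offspring if breeding at age x = l(x) × b_x:
  age 1: 0.42 × 731 = 307.020
  age 2: 0.22 × 1517 = 333.740
  age 3: 0.16 × 1772 = 283.520
Maximum at age 2 (333.740).

2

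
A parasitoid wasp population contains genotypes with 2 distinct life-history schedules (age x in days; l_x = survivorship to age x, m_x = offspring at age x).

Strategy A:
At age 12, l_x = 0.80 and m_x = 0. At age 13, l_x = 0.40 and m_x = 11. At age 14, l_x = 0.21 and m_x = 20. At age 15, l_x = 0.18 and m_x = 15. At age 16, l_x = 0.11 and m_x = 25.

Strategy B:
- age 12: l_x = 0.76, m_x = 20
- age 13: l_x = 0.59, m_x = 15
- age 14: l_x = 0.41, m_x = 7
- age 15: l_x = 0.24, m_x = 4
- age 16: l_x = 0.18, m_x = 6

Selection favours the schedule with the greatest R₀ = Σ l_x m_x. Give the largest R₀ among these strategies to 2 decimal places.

28.96

Strategy A: R₀ = 0.80×0 + 0.40×11 + 0.21×20 + 0.18×15 + 0.11×25 = 14.0500
Strategy B: R₀ = 0.76×20 + 0.59×15 + 0.41×7 + 0.24×4 + 0.18×6 = 28.9600
Highest R₀: strategy B with 28.9600.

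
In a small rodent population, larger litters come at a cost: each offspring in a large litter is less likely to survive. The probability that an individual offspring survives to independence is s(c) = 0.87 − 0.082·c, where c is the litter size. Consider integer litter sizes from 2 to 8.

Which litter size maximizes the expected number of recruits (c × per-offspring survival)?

Expected recruits = c × s(c):
  c=2: 2 × 0.706 = 1.412
  c=3: 3 × 0.624 = 1.872
  c=4: 4 × 0.542 = 2.168
  c=5: 5 × 0.460 = 2.300
  c=6: 6 × 0.378 = 2.268
  c=7: 7 × 0.296 = 2.072
  c=8: 8 × 0.214 = 1.712
Maximum at c = 5 (2.300 recruits).

5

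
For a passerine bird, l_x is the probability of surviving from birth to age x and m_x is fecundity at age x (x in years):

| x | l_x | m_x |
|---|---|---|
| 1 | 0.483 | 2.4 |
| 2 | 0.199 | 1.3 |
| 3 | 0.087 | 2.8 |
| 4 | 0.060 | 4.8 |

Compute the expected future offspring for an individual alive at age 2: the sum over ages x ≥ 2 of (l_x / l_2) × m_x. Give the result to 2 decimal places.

3.97

l_2 = 0.199. Conditional survival from age 2 to x is l_x / l_2.
  x=2: (0.199/0.199) × 1.3 = 1.3000
  x=3: (0.087/0.199) × 2.8 = 1.2241
  x=4: (0.060/0.199) × 4.8 = 1.4472
Sum = 1.3000 + 1.2241 + 1.4472 = 3.9714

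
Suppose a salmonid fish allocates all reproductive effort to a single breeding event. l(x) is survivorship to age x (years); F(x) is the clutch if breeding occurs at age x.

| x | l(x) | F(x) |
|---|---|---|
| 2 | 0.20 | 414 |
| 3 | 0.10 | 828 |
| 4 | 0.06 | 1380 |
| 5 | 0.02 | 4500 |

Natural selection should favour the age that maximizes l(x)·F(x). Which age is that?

Expected offspring if breeding at age x = l(x) × F(x):
  age 2: 0.20 × 414 = 82.800
  age 3: 0.10 × 828 = 82.800
  age 4: 0.06 × 1380 = 82.800
  age 5: 0.02 × 4500 = 90.000
Maximum at age 5 (90.000).

5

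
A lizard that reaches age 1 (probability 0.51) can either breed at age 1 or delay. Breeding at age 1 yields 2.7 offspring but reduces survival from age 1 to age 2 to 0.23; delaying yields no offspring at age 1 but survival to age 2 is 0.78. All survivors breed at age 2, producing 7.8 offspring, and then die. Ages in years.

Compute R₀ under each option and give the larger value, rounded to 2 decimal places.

3.10

breed at age 1: R₀ = 0.51 × (2.7 + 0.23 × 7.8) = 0.51 × 4.4940 = 2.2919
delay to age 2: R₀ = 0.51 × (0.78 × 7.8) = 0.51 × 6.0840 = 3.1028
Higher: delay to age 2 (3.1028).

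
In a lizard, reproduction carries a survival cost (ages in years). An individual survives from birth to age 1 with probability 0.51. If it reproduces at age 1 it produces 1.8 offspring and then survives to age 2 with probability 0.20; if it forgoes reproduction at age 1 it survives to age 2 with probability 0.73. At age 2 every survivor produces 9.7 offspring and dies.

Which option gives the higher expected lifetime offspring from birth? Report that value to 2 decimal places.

breed at age 1: R₀ = 0.51 × (1.8 + 0.20 × 9.7) = 0.51 × 3.7400 = 1.9074
delay to age 2: R₀ = 0.51 × (0.73 × 9.7) = 0.51 × 7.0810 = 3.6113
Higher: delay to age 2 (3.6113).

3.61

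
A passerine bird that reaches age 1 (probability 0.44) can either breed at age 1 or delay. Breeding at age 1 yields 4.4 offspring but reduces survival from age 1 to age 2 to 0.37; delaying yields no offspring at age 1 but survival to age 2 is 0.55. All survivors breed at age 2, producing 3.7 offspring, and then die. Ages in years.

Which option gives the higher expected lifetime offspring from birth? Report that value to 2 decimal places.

breed at age 1: R₀ = 0.44 × (4.4 + 0.37 × 3.7) = 0.44 × 5.7690 = 2.5384
delay to age 2: R₀ = 0.44 × (0.55 × 3.7) = 0.44 × 2.0350 = 0.8954
Higher: breed at age 1 (2.5384).

2.54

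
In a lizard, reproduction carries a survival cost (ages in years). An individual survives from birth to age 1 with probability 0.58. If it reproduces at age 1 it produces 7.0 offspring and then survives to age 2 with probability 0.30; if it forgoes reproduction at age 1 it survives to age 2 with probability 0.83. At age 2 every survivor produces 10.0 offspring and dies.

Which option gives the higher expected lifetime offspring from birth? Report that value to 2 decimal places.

breed at age 1: R₀ = 0.58 × (7.0 + 0.30 × 10.0) = 0.58 × 10.0000 = 5.8000
delay to age 2: R₀ = 0.58 × (0.83 × 10.0) = 0.58 × 8.3000 = 4.8140
Higher: breed at age 1 (5.8000).

5.80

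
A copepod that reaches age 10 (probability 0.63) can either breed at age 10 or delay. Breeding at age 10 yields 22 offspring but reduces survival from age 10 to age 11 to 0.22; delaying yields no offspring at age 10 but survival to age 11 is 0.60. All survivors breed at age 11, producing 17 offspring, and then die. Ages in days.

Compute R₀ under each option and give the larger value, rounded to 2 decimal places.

breed at age 10: R₀ = 0.63 × (22 + 0.22 × 17) = 0.63 × 25.7400 = 16.2162
delay to age 11: R₀ = 0.63 × (0.60 × 17) = 0.63 × 10.2000 = 6.4260
Higher: breed at age 10 (16.2162).

16.22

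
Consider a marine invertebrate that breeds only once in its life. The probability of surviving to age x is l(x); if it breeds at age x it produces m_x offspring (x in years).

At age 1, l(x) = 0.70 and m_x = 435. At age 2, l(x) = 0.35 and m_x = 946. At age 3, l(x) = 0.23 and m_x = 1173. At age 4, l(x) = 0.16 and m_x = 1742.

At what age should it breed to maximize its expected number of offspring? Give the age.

2

Expected offspring if breeding at age x = l(x) × m_x:
  age 1: 0.70 × 435 = 304.500
  age 2: 0.35 × 946 = 331.100
  age 3: 0.23 × 1173 = 269.790
  age 4: 0.16 × 1742 = 278.720
Maximum at age 2 (331.100).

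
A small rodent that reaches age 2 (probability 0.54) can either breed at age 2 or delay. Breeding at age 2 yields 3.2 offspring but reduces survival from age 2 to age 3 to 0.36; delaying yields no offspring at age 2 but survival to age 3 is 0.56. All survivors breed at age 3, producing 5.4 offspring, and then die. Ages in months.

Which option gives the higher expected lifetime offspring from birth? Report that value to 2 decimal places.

breed at age 2: R₀ = 0.54 × (3.2 + 0.36 × 5.4) = 0.54 × 5.1440 = 2.7778
delay to age 3: R₀ = 0.54 × (0.56 × 5.4) = 0.54 × 3.0240 = 1.6330
Higher: breed at age 2 (2.7778).

2.78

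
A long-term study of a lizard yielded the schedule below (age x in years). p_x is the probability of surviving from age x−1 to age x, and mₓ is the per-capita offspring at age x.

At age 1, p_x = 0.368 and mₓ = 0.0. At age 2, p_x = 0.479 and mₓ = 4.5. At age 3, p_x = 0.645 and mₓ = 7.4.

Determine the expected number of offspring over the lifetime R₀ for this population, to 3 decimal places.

1.635

Survivorship from birth: l_x = p_1·p_2·…·p_x.
  l_1 = 0.36800
  l_2 = 0.17627
  l_3 = 0.11370
R₀ = Σ l_x mₓ:
  age 1: 0.36800 × 0.0 = 0.0000
  age 2: 0.17627 × 4.5 = 0.7932
  age 3: 0.11370 × 7.4 = 0.8414
R₀ = 0.0000 + 0.7932 + 0.8414 = 1.6346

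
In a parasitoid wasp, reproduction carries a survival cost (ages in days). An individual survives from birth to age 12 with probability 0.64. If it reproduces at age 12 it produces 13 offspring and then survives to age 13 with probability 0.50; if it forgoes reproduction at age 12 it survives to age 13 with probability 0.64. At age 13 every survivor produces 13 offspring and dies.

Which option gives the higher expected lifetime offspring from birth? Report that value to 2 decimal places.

breed at age 12: R₀ = 0.64 × (13 + 0.50 × 13) = 0.64 × 19.5000 = 12.4800
delay to age 13: R₀ = 0.64 × (0.64 × 13) = 0.64 × 8.3200 = 5.3248
Higher: breed at age 12 (12.4800).

12.48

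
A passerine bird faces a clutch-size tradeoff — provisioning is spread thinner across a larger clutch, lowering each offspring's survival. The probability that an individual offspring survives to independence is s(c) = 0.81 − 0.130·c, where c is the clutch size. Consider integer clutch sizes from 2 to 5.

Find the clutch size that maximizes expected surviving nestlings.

Expected surviving nestlings = c × s(c):
  c=2: 2 × 0.550 = 1.100
  c=3: 3 × 0.420 = 1.260
  c=4: 4 × 0.290 = 1.160
  c=5: 5 × 0.160 = 0.800
Maximum at c = 3 (1.260 surviving nestlings).

3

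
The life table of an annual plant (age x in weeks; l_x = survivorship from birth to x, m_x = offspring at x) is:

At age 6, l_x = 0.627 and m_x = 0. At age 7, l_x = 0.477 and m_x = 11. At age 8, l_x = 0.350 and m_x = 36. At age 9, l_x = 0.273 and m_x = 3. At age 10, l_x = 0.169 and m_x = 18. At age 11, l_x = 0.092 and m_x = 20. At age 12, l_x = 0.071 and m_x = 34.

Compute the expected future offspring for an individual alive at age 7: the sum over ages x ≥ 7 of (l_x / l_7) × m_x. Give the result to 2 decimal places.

54.43

l_7 = 0.477. Conditional survival from age 7 to x is l_x / l_7.
  x=7: (0.477/0.477) × 11 = 11.0000
  x=8: (0.350/0.477) × 36 = 26.4151
  x=9: (0.273/0.477) × 3 = 1.7170
  x=10: (0.169/0.477) × 18 = 6.3774
  x=11: (0.092/0.477) × 20 = 3.8574
  x=12: (0.071/0.477) × 34 = 5.0608
Sum = 11.0000 + 26.4151 + 1.7170 + 6.3774 + 3.8574 + 5.0608 = 54.4277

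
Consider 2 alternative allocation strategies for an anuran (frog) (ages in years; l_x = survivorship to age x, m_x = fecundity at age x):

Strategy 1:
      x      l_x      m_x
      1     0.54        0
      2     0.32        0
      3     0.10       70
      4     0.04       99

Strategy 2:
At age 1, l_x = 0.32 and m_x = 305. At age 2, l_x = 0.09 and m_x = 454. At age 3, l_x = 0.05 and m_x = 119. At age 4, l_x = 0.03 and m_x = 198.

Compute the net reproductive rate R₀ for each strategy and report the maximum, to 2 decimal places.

150.35

Strategy 1: R₀ = 0.54×0 + 0.32×0 + 0.10×70 + 0.04×99 = 10.9600
Strategy 2: R₀ = 0.32×305 + 0.09×454 + 0.05×119 + 0.03×198 = 150.3500
Highest R₀: strategy 2 with 150.3500.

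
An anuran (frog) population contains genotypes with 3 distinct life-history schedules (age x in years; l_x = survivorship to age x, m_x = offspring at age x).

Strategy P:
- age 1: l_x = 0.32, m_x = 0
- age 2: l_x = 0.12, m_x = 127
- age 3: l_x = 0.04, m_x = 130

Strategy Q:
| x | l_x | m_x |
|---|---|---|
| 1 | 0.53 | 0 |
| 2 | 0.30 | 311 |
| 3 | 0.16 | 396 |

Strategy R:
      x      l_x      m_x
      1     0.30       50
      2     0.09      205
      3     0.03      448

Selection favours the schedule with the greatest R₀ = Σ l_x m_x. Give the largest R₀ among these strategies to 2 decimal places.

156.66

Strategy P: R₀ = 0.32×0 + 0.12×127 + 0.04×130 = 20.4400
Strategy Q: R₀ = 0.53×0 + 0.30×311 + 0.16×396 = 156.6600
Strategy R: R₀ = 0.30×50 + 0.09×205 + 0.03×448 = 46.8900
Highest R₀: strategy Q with 156.6600.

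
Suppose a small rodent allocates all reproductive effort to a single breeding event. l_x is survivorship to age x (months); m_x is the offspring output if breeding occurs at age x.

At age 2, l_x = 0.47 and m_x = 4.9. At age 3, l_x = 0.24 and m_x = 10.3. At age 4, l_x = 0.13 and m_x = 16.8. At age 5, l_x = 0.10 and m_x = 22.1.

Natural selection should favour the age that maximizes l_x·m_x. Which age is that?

3

Expected offspring if breeding at age x = l_x × m_x:
  age 2: 0.47 × 4.9 = 2.303
  age 3: 0.24 × 10.3 = 2.472
  age 4: 0.13 × 16.8 = 2.184
  age 5: 0.10 × 22.1 = 2.210
Maximum at age 3 (2.472).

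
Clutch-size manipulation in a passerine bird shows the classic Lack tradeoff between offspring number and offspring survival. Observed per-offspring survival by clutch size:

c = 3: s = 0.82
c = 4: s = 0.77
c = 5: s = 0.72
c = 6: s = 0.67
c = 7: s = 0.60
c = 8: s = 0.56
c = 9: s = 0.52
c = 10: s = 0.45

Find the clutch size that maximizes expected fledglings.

9

Expected fledglings = c × s(c):
  c=3: 3 × 0.82 = 2.460
  c=4: 4 × 0.77 = 3.080
  c=5: 5 × 0.72 = 3.600
  c=6: 6 × 0.67 = 4.020
  c=7: 7 × 0.60 = 4.200
  c=8: 8 × 0.56 = 4.480
  c=9: 9 × 0.52 = 4.680
  c=10: 10 × 0.45 = 4.500
Maximum at c = 9 (4.680 fledglings).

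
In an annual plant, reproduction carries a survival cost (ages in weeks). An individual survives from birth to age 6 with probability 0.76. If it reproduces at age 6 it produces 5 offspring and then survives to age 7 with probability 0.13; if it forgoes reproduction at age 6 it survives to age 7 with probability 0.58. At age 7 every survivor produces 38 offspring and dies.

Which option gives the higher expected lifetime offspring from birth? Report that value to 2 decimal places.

breed at age 6: R₀ = 0.76 × (5 + 0.13 × 38) = 0.76 × 9.9400 = 7.5544
delay to age 7: R₀ = 0.76 × (0.58 × 38) = 0.76 × 22.0400 = 16.7504
Higher: delay to age 7 (16.7504).

16.75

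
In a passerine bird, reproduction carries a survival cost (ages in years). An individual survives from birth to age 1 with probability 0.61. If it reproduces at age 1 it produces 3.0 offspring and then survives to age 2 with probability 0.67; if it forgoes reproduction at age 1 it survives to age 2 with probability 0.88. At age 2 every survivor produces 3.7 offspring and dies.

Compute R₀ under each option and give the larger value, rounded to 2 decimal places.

breed at age 1: R₀ = 0.61 × (3.0 + 0.67 × 3.7) = 0.61 × 5.4790 = 3.3422
delay to age 2: R₀ = 0.61 × (0.88 × 3.7) = 0.61 × 3.2560 = 1.9862
Higher: breed at age 1 (3.3422).

3.34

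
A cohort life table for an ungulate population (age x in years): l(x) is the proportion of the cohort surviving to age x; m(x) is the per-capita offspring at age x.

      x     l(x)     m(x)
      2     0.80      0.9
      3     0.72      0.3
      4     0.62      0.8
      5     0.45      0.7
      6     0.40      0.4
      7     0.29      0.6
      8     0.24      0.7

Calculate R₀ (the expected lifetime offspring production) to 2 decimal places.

2.25

R₀ = Σ l(x) m(x):
  age 2: 0.80 × 0.9 = 0.7200
  age 3: 0.72 × 0.3 = 0.2160
  age 4: 0.62 × 0.8 = 0.4960
  age 5: 0.45 × 0.7 = 0.3150
  age 6: 0.40 × 0.4 = 0.1600
  age 7: 0.29 × 0.6 = 0.1740
  age 8: 0.24 × 0.7 = 0.1680
R₀ = 0.7200 + 0.2160 + 0.4960 + 0.3150 + 0.1600 + 0.1740 + 0.1680 = 2.2490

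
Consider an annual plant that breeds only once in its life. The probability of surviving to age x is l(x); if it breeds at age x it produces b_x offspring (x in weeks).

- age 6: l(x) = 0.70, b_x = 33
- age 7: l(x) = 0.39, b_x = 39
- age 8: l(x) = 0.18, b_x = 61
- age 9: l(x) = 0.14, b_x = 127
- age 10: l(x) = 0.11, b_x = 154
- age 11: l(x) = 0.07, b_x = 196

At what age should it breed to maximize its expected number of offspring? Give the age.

Expected offspring if breeding at age x = l(x) × b_x:
  age 6: 0.70 × 33 = 23.100
  age 7: 0.39 × 39 = 15.210
  age 8: 0.18 × 61 = 10.980
  age 9: 0.14 × 127 = 17.780
  age 10: 0.11 × 154 = 16.940
  age 11: 0.07 × 196 = 13.720
Maximum at age 6 (23.100).

6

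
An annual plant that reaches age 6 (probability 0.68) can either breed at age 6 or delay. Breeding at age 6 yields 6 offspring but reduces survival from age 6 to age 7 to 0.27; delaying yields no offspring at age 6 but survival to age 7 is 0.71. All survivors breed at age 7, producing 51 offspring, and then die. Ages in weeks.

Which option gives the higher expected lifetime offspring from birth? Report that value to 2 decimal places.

breed at age 6: R₀ = 0.68 × (6 + 0.27 × 51) = 0.68 × 19.7700 = 13.4436
delay to age 7: R₀ = 0.68 × (0.71 × 51) = 0.68 × 36.2100 = 24.6228
Higher: delay to age 7 (24.6228).

24.62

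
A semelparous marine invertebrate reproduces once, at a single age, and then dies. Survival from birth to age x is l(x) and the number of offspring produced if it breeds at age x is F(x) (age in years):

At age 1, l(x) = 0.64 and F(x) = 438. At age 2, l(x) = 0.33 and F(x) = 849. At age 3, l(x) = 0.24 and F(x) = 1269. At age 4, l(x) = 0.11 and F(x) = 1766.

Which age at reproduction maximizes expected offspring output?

Expected offspring if breeding at age x = l(x) × F(x):
  age 1: 0.64 × 438 = 280.320
  age 2: 0.33 × 849 = 280.170
  age 3: 0.24 × 1269 = 304.560
  age 4: 0.11 × 1766 = 194.260
Maximum at age 3 (304.560).

3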